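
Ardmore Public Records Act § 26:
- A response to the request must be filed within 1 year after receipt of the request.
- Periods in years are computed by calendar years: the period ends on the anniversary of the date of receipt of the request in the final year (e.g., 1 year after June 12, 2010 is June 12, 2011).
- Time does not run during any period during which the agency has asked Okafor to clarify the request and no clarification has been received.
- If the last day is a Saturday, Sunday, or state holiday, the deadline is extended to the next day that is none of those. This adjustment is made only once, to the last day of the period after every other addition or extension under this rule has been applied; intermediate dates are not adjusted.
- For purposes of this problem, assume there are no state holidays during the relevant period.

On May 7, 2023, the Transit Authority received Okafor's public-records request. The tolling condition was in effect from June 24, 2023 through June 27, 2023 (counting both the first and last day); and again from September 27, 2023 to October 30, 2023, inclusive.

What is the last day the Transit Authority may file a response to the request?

1 year after May 7, 2023 is May 7, 2024.
From June 24, 2023 through June 27, 2023 inclusive is 4 days; tolling adds 4 days: May 7, 2024 + 4 days = May 11, 2024.
From September 27, 2023 through October 30, 2023 inclusive is 34 days; tolling adds 34 days: May 11, 2024 + 34 days = June 14, 2024.
June 14, 2024 is a Friday and not a state holiday, so no extension applies.

June 14, 2024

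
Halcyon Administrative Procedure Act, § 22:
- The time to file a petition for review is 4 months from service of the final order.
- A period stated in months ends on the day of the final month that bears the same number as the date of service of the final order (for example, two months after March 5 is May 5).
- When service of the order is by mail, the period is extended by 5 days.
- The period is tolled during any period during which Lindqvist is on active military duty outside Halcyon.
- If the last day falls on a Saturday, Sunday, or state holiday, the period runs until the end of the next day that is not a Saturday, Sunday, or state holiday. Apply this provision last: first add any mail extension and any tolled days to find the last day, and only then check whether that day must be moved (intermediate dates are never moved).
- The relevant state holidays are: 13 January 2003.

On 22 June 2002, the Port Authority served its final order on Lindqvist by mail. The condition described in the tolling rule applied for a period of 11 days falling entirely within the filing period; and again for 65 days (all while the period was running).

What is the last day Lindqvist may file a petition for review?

4 months after 22 June 2002 is October 22, 2002.
Service was by mail, adding 5 days: October 22, 2002 + 5 days = October 27, 2002.
Tolling adds 11 days: October 27, 2002 + 11 days = November 7, 2002.
Tolling adds 65 days: November 7, 2002 + 65 days = January 11, 2003.
January 11, 2003 is Saturday; January 12, 2003 is Sunday; January 13, 2003 is a listed holiday. The next qualifying day is January 14, 2003.

January 14, 2003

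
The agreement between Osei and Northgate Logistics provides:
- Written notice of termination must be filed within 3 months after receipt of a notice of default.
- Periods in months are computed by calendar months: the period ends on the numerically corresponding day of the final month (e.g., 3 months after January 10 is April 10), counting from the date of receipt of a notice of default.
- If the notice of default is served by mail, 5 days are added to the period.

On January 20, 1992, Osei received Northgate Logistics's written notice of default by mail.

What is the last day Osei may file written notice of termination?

April 25, 1992

3 months after January 20, 1992 is April 20, 1992.
Service was by mail, adding 5 days: April 20, 1992 + 5 days = April 25, 1992.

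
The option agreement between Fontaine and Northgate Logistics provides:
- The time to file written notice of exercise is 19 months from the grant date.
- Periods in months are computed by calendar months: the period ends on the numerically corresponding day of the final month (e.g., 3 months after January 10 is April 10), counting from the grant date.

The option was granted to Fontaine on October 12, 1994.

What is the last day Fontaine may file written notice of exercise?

May 12, 1996

19 months after October 12, 1994 is May 12, 1996.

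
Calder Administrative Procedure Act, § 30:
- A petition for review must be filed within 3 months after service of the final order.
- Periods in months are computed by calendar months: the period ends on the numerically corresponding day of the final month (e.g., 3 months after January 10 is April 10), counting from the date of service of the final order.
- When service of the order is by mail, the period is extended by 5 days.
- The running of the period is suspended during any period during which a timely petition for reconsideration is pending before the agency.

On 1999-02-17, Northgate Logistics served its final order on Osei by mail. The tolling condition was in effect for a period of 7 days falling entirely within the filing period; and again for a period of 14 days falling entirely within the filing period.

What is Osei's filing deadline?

June 12, 1999

3 months after 1999-02-17 is May 17, 1999.
Service was by mail, adding 5 days: May 17, 1999 + 5 days = May 22, 1999.
Tolling adds 7 days: May 22, 1999 + 7 days = May 29, 1999.
Tolling adds 14 days: May 29, 1999 + 14 days = June 12, 1999.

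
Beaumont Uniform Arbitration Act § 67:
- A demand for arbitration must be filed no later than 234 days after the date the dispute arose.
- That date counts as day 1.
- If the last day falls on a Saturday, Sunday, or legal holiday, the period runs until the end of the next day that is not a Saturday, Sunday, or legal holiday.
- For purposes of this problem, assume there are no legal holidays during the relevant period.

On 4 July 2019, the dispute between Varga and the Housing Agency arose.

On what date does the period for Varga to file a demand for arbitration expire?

February 24, 2020

Counting 4 July 2019 as day 1, day 234 is February 22, 2020.
February 22, 2020 is Saturday; February 23, 2020 is Sunday. The next qualifying day is February 24, 2020.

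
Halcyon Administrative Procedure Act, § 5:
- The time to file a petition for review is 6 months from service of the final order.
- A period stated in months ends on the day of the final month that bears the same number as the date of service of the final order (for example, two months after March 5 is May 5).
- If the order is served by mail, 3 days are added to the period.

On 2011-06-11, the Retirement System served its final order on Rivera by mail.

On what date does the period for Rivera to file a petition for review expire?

6 months after 2011-06-11 is December 11, 2011.
Service was by mail, adding 3 days: December 11, 2011 + 3 days = December 14, 2011.

December 14, 2011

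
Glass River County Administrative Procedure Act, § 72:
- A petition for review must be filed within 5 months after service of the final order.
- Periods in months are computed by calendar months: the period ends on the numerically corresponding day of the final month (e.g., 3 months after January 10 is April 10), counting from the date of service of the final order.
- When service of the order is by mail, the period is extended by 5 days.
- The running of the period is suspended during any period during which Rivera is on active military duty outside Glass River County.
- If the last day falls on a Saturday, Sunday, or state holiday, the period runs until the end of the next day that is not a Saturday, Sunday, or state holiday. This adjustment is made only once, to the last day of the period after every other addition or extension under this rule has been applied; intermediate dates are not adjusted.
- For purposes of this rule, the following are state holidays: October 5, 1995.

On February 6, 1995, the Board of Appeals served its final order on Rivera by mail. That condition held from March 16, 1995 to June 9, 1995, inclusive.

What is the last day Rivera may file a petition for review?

5 months after February 6, 1995 is July 6, 1995.
Service was by mail, adding 5 days: July 6, 1995 + 5 days = July 11, 1995.
From March 16, 1995 through June 9, 1995 inclusive is 86 days; tolling adds 86 days: July 11, 1995 + 86 days = October 5, 1995.
October 5, 1995 is a listed holiday. The next qualifying day is October 6, 1995.

October 6, 1995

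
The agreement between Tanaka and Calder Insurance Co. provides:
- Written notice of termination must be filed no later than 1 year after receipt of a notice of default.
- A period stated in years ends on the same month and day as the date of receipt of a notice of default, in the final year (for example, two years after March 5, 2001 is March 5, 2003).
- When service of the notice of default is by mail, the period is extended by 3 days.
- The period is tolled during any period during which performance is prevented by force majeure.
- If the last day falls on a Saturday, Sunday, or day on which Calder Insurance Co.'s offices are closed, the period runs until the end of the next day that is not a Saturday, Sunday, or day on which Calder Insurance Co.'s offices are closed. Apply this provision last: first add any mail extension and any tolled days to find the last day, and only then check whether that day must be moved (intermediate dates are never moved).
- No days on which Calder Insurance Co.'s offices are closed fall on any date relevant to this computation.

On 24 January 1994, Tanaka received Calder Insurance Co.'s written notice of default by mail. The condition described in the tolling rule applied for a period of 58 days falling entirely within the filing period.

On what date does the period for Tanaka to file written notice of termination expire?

March 27, 1995

1 year after 24 January 1994 is January 24, 1995.
Service was by mail, adding 3 days: January 24, 1995 + 3 days = January 27, 1995.
Tolling adds 58 days: January 27, 1995 + 58 days = March 26, 1995.
March 26, 1995 is Sunday. The next qualifying day is March 27, 1995.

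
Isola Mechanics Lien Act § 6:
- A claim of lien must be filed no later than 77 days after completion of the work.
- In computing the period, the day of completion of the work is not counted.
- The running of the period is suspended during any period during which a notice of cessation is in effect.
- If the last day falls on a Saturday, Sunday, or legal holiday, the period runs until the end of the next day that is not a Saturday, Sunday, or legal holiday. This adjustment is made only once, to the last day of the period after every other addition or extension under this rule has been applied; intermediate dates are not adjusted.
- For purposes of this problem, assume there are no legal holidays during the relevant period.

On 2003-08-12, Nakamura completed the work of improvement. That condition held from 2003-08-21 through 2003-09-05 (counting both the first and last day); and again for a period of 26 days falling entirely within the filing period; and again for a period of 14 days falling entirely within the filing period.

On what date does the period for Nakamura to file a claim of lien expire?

December 23, 2003

77 days after 2003-08-12 is October 28, 2003.
From August 21, 2003 through September 5, 2003 inclusive is 16 days; tolling adds 16 days: October 28, 2003 + 16 days = November 13, 2003.
Tolling adds 26 days: November 13, 2003 + 26 days = December 9, 2003.
Tolling adds 14 days: December 9, 2003 + 14 days = December 23, 2003.
December 23, 2003 is a Tuesday and not a legal holiday, so no extension applies.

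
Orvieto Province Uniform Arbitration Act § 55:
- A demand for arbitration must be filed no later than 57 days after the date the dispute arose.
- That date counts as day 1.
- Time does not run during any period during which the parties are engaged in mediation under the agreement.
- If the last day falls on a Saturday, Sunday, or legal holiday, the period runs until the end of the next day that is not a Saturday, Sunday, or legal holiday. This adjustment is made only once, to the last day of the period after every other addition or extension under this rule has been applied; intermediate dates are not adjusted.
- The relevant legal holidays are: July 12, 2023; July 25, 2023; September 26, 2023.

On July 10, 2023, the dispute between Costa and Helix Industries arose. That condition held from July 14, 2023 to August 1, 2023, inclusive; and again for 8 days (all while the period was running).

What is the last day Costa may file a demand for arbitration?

Counting July 10, 2023 as day 1, day 57 is September 4, 2023.
From July 14, 2023 through August 1, 2023 inclusive is 19 days; tolling adds 19 days: September 4, 2023 + 19 days = September 23, 2023.
Tolling adds 8 days: September 23, 2023 + 8 days = October 1, 2023.
October 1, 2023 is Sunday. The next qualifying day is October 2, 2023.

October 2, 2023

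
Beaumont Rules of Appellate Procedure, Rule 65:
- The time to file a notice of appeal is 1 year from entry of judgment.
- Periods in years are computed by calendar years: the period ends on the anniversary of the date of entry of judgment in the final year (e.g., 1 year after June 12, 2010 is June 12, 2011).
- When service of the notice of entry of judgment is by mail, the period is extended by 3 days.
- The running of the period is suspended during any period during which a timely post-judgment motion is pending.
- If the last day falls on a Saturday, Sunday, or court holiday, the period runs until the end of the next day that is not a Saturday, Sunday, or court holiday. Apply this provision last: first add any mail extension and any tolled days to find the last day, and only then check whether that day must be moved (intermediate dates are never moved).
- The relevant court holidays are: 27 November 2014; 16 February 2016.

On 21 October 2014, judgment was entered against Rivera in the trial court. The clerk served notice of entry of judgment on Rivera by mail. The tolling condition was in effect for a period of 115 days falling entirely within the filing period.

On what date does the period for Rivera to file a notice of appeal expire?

1 year after 21 October 2014 is October 21, 2015.
Service was by mail, adding 3 days: October 21, 2015 + 3 days = October 24, 2015.
Tolling adds 115 days: October 24, 2015 + 115 days = February 16, 2016.
February 16, 2016 is a listed holiday. The next qualifying day is February 17, 2016.

February 17, 2016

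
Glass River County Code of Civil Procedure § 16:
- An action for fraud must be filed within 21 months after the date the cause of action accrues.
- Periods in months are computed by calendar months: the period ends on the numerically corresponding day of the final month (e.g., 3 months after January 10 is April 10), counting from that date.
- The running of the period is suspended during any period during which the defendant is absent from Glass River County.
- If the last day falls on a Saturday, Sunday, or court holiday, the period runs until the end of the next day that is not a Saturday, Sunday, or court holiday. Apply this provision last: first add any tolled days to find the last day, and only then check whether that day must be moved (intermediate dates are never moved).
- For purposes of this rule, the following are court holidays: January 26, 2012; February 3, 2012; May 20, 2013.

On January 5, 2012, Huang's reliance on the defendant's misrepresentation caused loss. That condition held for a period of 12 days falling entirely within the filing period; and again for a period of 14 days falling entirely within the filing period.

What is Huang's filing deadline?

21 months after January 5, 2012 is October 5, 2013.
Tolling adds 12 days: October 5, 2013 + 12 days = October 17, 2013.
Tolling adds 14 days: October 17, 2013 + 14 days = October 31, 2013.
October 31, 2013 is a Thursday and not a court holiday, so no extension applies.

October 31, 2013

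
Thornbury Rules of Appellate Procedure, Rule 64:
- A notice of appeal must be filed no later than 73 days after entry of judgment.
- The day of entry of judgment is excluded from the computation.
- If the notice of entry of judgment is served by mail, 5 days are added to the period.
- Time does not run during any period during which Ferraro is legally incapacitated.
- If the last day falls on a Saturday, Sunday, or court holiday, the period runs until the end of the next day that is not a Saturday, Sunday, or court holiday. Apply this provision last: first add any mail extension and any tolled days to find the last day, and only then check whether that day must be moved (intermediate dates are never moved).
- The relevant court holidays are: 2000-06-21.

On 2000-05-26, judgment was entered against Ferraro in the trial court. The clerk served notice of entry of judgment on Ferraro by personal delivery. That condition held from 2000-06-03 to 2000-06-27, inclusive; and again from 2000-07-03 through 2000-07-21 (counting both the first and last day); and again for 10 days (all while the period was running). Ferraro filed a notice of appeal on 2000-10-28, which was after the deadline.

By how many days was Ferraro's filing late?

73 days after 2000-05-26 is August 7, 2000.
Service was not by mail, so no mail extension applies.
From June 3, 2000 through June 27, 2000 inclusive is 25 days; tolling adds 25 days: August 7, 2000 + 25 days = September 1, 2000.
From July 3, 2000 through July 21, 2000 inclusive is 19 days; tolling adds 19 days: September 1, 2000 + 19 days = September 20, 2000.
Tolling adds 10 days: September 20, 2000 + 10 days = September 30, 2000.
September 30, 2000 is Saturday; October 1, 2000 is Sunday. The next qualifying day is October 2, 2000.
The deadline is October 2, 2000; from October 2, 2000 to October 28, 2000 is 26 days.

26 days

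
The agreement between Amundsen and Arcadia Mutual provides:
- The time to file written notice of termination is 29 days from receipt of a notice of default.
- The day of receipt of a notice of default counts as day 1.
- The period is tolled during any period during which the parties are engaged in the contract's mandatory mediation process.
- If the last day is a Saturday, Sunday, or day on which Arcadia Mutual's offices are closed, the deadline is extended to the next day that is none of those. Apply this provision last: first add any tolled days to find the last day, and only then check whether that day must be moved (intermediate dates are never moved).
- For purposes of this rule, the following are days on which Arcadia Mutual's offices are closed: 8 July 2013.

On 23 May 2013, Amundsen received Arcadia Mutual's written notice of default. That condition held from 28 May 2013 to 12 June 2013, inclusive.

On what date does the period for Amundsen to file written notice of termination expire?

Counting 23 May 2013 as day 1, day 29 is June 20, 2013.
From May 28, 2013 through June 12, 2013 inclusive is 16 days; tolling adds 16 days: June 20, 2013 + 16 days = July 6, 2013.
July 6, 2013 is Saturday; July 7, 2013 is Sunday; July 8, 2013 is a listed holiday. The next qualifying day is July 9, 2013.

July 9, 2013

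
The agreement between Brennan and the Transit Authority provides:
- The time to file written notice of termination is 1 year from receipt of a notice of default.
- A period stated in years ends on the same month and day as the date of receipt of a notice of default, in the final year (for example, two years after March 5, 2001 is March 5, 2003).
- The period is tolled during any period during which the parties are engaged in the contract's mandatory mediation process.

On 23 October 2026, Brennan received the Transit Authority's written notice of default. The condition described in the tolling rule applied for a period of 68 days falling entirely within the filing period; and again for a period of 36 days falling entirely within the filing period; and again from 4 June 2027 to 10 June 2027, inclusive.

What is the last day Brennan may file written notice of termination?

February 11, 2028

1 year after 23 October 2026 is October 23, 2027.
Tolling adds 68 days: October 23, 2027 + 68 days = December 30, 2027.
Tolling adds 36 days: December 30, 2027 + 36 days = February 4, 2028.
From June 4, 2027 through June 10, 2027 inclusive is 7 days; tolling adds 7 days: February 4, 2028 + 7 days = February 11, 2028.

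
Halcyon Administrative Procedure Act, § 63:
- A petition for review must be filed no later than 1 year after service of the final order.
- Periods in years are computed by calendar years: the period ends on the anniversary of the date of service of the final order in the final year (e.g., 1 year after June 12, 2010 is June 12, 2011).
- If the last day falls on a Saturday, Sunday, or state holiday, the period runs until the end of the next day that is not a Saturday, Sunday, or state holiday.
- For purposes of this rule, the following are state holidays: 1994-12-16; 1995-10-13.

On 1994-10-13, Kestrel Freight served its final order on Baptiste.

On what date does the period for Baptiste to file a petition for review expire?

1 year after 1994-10-13 is October 13, 1995.
October 13, 1995 is a listed holiday; October 14, 1995 is Saturday; October 15, 1995 is Sunday. The next qualifying day is October 16, 1995.

October 16, 1995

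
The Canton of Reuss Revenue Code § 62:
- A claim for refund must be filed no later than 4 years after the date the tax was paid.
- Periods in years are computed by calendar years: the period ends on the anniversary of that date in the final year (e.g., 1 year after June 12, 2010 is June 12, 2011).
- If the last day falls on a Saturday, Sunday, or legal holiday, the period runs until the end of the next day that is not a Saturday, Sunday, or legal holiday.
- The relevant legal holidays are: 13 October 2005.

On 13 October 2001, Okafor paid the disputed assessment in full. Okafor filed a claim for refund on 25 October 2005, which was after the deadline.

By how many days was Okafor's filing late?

4 years after 13 October 2001 is October 13, 2005.
October 13, 2005 is a listed holiday. The next qualifying day is October 14, 2005.
The deadline is October 14, 2005; from October 14, 2005 to October 25, 2005 is 11 days.

11 days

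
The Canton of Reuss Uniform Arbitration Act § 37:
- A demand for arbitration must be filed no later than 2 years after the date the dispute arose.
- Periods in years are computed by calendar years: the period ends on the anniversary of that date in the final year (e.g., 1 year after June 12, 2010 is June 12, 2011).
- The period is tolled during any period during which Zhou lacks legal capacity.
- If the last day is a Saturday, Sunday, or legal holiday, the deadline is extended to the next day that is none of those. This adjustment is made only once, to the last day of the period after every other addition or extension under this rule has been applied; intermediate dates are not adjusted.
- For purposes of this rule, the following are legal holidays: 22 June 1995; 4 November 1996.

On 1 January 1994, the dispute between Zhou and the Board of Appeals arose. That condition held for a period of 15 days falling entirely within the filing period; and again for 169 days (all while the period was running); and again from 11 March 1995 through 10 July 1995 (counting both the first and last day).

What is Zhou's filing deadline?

November 5, 1996

2 years after 1 January 1994 is January 1, 1996.
Tolling adds 15 days: January 1, 1996 + 15 days = January 16, 1996.
Tolling adds 169 days: January 16, 1996 + 169 days = July 3, 1996.
From March 11, 1995 through July 10, 1995 inclusive is 122 days; tolling adds 122 days: July 3, 1996 + 122 days = November 2, 1996.
November 2, 1996 is Saturday; November 3, 1996 is Sunday; November 4, 1996 is a listed holiday. The next qualifying day is November 5, 1996.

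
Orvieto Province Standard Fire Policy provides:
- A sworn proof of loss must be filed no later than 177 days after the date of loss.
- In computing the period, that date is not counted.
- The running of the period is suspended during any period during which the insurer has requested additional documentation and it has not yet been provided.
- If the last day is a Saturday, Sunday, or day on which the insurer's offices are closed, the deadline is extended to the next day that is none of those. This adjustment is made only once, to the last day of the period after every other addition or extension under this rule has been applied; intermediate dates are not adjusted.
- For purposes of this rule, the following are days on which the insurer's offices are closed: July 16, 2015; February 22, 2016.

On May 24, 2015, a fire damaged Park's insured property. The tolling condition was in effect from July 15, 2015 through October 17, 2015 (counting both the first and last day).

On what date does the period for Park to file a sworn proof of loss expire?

177 days after May 24, 2015 is November 17, 2015.
From July 15, 2015 through October 17, 2015 inclusive is 95 days; tolling adds 95 days: November 17, 2015 + 95 days = February 20, 2016.
February 20, 2016 is Saturday; February 21, 2016 is Sunday; February 22, 2016 is a listed holiday. The next qualifying day is February 23, 2016.

February 23, 2016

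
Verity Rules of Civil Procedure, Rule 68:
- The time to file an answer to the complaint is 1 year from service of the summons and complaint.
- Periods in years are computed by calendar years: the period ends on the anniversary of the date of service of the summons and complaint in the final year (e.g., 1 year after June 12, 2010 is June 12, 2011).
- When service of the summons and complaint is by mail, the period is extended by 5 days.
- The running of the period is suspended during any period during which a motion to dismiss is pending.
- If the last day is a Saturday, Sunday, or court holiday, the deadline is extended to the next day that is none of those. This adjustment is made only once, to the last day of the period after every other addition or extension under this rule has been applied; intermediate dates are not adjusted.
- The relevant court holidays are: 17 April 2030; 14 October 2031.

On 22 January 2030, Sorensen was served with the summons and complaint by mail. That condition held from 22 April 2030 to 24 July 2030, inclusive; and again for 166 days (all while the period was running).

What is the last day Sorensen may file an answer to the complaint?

1 year after 22 January 2030 is January 22, 2031.
Service was by mail, adding 5 days: January 22, 2031 + 5 days = January 27, 2031.
From April 22, 2030 through July 24, 2030 inclusive is 94 days; tolling adds 94 days: January 27, 2031 + 94 days = May 1, 2031.
Tolling adds 166 days: May 1, 2031 + 166 days = October 14, 2031.
October 14, 2031 is a listed holiday. The next qualifying day is October 15, 2031.

October 15, 2031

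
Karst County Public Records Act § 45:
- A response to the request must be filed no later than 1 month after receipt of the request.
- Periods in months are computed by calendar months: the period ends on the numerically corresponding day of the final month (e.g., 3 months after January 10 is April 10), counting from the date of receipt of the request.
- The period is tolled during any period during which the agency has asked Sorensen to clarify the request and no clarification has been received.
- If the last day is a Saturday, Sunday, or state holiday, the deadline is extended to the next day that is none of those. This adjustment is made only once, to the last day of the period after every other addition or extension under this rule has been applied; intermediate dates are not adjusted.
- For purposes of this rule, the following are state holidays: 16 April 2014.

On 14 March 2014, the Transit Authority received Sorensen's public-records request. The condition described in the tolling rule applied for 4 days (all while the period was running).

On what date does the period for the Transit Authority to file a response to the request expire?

April 18, 2014

1 month after 14 March 2014 is April 14, 2014.
Tolling adds 4 days: April 14, 2014 + 4 days = April 18, 2014.
April 18, 2014 is a Friday and not a state holiday, so no extension applies.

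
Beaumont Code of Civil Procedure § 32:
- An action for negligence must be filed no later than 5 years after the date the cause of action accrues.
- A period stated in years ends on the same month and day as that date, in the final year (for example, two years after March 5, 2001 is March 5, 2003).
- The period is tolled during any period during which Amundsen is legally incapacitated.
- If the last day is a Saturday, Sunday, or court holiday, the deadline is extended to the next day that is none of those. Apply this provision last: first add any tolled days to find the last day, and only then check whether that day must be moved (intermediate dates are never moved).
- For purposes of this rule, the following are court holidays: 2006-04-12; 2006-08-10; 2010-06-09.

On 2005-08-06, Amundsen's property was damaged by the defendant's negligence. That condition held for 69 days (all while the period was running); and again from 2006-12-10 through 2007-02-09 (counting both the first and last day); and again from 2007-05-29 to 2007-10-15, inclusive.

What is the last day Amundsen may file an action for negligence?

May 4, 2011

5 years after 2005-08-06 is August 6, 2010.
Tolling adds 69 days: August 6, 2010 + 69 days = October 14, 2010.
From December 10, 2006 through February 9, 2007 inclusive is 62 days; tolling adds 62 days: October 14, 2010 + 62 days = December 15, 2010.
From May 29, 2007 through October 15, 2007 inclusive is 140 days; tolling adds 140 days: December 15, 2010 + 140 days = May 4, 2011.
May 4, 2011 is a Wednesday and not a court holiday, so no extension applies.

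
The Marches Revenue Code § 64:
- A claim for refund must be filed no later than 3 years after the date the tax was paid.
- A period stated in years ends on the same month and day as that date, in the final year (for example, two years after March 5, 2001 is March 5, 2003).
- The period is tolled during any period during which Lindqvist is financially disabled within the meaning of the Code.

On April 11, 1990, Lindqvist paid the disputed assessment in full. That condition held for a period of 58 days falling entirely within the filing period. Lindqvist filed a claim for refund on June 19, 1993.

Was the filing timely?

No

3 years after April 11, 1990 is April 11, 1993.
Tolling adds 58 days: April 11, 1993 + 58 days = June 8, 1993.
The deadline is June 8, 1993; the filing on June 19, 1993 is after that date.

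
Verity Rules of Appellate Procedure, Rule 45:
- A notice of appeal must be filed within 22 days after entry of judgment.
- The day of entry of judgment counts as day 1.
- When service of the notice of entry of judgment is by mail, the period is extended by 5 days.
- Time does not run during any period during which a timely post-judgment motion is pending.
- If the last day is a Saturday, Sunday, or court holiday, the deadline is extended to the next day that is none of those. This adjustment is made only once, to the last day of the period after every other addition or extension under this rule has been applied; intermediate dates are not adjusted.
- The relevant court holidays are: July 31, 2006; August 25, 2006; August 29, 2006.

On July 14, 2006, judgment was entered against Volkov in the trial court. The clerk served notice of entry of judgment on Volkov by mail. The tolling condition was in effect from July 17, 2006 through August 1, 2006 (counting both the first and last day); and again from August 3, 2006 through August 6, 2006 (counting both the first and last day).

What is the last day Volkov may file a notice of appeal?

Counting July 14, 2006 as day 1, day 22 is August 4, 2006.
Service was by mail, adding 5 days: August 4, 2006 + 5 days = August 9, 2006.
From July 17, 2006 through August 1, 2006 inclusive is 16 days; tolling adds 16 days: August 9, 2006 + 16 days = August 25, 2006.
From August 3, 2006 through August 6, 2006 inclusive is 4 days; tolling adds 4 days: August 25, 2006 + 4 days = August 29, 2006.
August 29, 2006 is a listed holiday. The next qualifying day is August 30, 2006.

August 30, 2006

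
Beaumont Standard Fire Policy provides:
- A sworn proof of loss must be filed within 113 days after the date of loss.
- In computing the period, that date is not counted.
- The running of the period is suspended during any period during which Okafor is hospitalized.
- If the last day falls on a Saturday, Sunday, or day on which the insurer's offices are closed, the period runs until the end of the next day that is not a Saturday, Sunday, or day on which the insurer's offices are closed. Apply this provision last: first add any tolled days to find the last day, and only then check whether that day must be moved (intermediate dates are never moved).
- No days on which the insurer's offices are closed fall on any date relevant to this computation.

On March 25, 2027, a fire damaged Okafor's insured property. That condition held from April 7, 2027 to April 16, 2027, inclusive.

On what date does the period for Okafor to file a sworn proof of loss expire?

113 days after March 25, 2027 is July 16, 2027.
From April 7, 2027 through April 16, 2027 inclusive is 10 days; tolling adds 10 days: July 16, 2027 + 10 days = July 26, 2027.
July 26, 2027 is a Monday and not a day on which the insurer's offices are closed, so no extension applies.

July 26, 2027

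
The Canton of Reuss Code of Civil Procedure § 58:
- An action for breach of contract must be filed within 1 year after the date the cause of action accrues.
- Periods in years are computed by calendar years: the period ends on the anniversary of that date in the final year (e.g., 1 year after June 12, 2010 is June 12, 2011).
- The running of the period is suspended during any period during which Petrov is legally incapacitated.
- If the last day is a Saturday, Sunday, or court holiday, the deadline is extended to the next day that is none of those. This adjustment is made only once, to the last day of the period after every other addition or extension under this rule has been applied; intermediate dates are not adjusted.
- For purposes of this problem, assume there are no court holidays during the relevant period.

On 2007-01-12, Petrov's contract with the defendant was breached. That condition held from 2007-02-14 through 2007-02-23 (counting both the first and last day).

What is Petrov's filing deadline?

1 year after 2007-01-12 is January 12, 2008.
From February 14, 2007 through February 23, 2007 inclusive is 10 days; tolling adds 10 days: January 12, 2008 + 10 days = January 22, 2008.
January 22, 2008 is a Tuesday and not a court holiday, so no extension applies.

January 22, 2008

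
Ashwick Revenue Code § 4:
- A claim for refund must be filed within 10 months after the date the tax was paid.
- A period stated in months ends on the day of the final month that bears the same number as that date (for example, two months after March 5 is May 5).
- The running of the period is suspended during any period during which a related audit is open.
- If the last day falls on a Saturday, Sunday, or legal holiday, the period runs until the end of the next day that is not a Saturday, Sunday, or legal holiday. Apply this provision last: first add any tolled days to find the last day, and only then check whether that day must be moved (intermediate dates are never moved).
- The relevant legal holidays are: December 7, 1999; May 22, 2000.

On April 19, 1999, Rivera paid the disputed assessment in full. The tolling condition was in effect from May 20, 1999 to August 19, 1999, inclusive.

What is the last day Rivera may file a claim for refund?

10 months after April 19, 1999 is February 19, 2000.
From May 20, 1999 through August 19, 1999 inclusive is 92 days; tolling adds 92 days: February 19, 2000 + 92 days = May 21, 2000.
May 21, 2000 is Sunday; May 22, 2000 is a listed holiday. The next qualifying day is May 23, 2000.

May 23, 2000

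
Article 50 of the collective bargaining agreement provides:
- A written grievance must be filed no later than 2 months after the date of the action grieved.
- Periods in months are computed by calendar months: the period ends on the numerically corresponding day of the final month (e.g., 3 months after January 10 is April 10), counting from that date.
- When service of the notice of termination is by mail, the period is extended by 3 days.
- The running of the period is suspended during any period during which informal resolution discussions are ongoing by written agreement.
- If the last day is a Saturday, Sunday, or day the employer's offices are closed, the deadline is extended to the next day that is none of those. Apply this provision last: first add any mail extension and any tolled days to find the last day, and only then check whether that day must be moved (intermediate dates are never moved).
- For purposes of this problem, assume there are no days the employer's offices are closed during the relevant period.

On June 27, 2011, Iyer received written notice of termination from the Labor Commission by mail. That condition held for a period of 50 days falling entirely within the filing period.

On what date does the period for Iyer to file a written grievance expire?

2 months after June 27, 2011 is August 27, 2011.
Service was by mail, adding 3 days: August 27, 2011 + 3 days = August 30, 2011.
Tolling adds 50 days: August 30, 2011 + 50 days = October 19, 2011.
October 19, 2011 is a Wednesday and not a day the employer's offices are closed, so no extension applies.

October 19, 2011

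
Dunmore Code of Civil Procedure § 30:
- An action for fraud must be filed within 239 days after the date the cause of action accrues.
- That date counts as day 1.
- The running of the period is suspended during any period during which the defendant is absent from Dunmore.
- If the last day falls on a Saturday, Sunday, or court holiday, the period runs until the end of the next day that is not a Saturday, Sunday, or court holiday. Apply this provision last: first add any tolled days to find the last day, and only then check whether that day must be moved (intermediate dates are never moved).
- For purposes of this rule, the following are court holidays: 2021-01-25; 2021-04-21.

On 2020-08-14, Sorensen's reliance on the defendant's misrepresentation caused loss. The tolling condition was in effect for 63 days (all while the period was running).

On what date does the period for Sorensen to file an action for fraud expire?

June 11, 2021

Counting 2020-08-14 as day 1, day 239 is April 9, 2021.
Tolling adds 63 days: April 9, 2021 + 63 days = June 11, 2021.
June 11, 2021 is a Friday and not a court holiday, so no extension applies.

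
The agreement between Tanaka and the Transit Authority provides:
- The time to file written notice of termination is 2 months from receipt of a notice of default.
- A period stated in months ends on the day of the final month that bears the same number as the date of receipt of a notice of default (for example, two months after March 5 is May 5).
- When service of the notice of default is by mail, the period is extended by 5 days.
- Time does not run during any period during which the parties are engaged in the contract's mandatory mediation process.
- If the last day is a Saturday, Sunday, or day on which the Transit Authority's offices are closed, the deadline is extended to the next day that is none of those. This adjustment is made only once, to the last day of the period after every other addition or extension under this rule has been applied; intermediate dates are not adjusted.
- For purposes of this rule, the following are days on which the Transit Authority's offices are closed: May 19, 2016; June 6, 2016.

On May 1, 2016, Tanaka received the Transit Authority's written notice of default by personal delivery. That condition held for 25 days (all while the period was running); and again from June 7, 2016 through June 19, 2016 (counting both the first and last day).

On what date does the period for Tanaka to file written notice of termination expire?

August 8, 2016

2 months after May 1, 2016 is July 1, 2016.
Service was not by mail, so no mail extension applies.
Tolling adds 25 days: July 1, 2016 + 25 days = July 26, 2016.
From June 7, 2016 through June 19, 2016 inclusive is 13 days; tolling adds 13 days: July 26, 2016 + 13 days = August 8, 2016.
August 8, 2016 is a Monday and not a day on which the Transit Authority's offices are closed, so no extension applies.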